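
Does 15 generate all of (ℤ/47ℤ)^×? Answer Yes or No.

φ(47) = 47 − 1 = 46 = 2 · 23.
It suffices to check that the order of 15 is not a proper divisor of 46: compute 15^(46/q) for q ∈ {2, 23}.
15^23 ≡ 46 (mod 47)  [q = 2: ≢ 1 ✓]
15^2 ≡ 37 (mod 47)  [q = 23: ≢ 1 ✓]
None equal 1, so ord_47(15) = 46: 15 is a primitive root.

Yes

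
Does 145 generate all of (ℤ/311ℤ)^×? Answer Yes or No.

Yes

φ(311) = 311 − 1 = 310 = 2 · 5 · 31.
It suffices to check that the order of 145 is not a proper divisor of 310: compute 145^(310/q) for q ∈ {2, 5, 31}.
145^155 ≡ 310 (mod 311)  [q = 2: ≢ 1 ✓]
145^62 ≡ 52 (mod 311)  [q = 5: ≢ 1 ✓]
145^10 ≡ 146 (mod 311)  [q = 31: ≢ 1 ✓]
Every test exponent gives a nontrivial residue, hence 145 generates the full group.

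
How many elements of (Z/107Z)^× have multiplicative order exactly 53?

φ(107) = 107 − 1 = 106 = 2 · 53.
Since (Z/107Z)^× is cyclic of order 106, the number of elements of order d is φ(d) when d | 106 and 0 otherwise.
53 | 106, and φ(53) = 53 − 1 = 52.

52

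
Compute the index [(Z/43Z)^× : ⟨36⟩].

14

Since 36 ∈ (Z/43Z)^×, its order divides φ(43) = 43 − 1 = 42 = 2 · 3 · 7.
Divisors of 42: 1, 2, 3, 6, 7, 14, 21, 42.
Check 36^d mod 43 for each divisor in increasing order:
36^1 ≡ 36 (mod 43)
36^2 ≡ 6 (mod 43)
36^3 ≡ 1 (mod 43) ✓
Thus |⟨36⟩| = ord(36) = 3.
[(Z/43Z)^× : ⟨36⟩] = 42/3 = 14.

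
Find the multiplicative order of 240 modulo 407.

ord(240) | φ(407) = φ(11·37) = (11−1)·(37−1) = 10·36 = 360 = 2^3 · 3^2 · 5.
Divisors of 360: 1, 2, 3, 4, 5, 6, 8, 9, 10, 12, 15, 18, 20, 24, 30, 36, 40, 45, 60, 72, 90, 120, 180, 360.
Evaluate successive powers at the divisors of 360:
240^1 ≡ 240 (mod 407)
240^2 ≡ 213 (mod 407)
240^3 ≡ 245 (mod 407)
240^4 ≡ 192 (mod 407)
240^5 ≡ 89 (mod 407)
240^6 ≡ 196 (mod 407)
240^8 ≡ 234 (mod 407)
240^9 ≡ 401 (mod 407)
240^10 ≡ 188 (mod 407)
240^12 ≡ 158 (mod 407)
240^15 ≡ 45 (mod 407)
240^18 ≡ 36 (mod 407)
240^20 ≡ 342 (mod 407)
240^24 ≡ 137 (mod 407)
240^30 ≡ 397 (mod 407)
240^36 ≡ 75 (mod 407)
240^40 ≡ 155 (mod 407)
240^45 ≡ 364 (mod 407)
240^60 ≡ 100 (mod 407)
240^72 ≡ 334 (mod 407)
240^90 ≡ 221 (mod 407)
240^120 ≡ 232 (mod 407)
240^180 ≡ 1 (mod 407) ✓
Therefore the multiplicative order of 240 modulo 407 is 180.

180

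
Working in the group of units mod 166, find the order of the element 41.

41

By Lagrange's theorem, ord_166(41) divides φ(166) = φ(2)·φ(83) = 1·82 = 82 = 2 · 41.
Divisors of 82: 1, 2, 41, 82.
Check 41^d mod 166 for each divisor in increasing order:
41^1 ≡ 41 (mod 166)
41^2 ≡ 21 (mod 166)
41^41 ≡ 1 (mod 166) ✓
Hence ord(41) = 41.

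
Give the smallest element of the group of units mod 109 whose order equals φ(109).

φ(109) = 109 − 1 = 108 = 2^2 · 3^3.
Test candidates g = 2, 3, … against the prime factors q ∈ {2, 3} of φ(109): g is a generator iff g^(108/q) ≢ 1 for every such q.
g = 2: 2^54 ≡ 108; 2^36 ≡ 1 — hits 1, so not a primitive root.
g = 3: 3^54 ≡ 1 — hits 1, so not a primitive root.
g = 4: 4^54 ≡ 1 — hits 1, so not a primitive root.
g = 5: 5^54 ≡ 1 — hits 1, so not a primitive root.
g = 6: 6^54 ≡ 108; 6^36 ≡ 63 — none is 1, so 6 is a primitive root.
So 6 is the smallest generator of (Z/109Z)^×.

6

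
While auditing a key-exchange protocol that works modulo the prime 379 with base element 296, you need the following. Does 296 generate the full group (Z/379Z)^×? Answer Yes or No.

No

φ(379) = 379 − 1 = 378 = 2 · 3^3 · 7.
296 is a primitive root mod 379 iff 296^(φ(379)/q) ≢ 1 for every prime q | φ(379), i.e. q ∈ {2, 3, 7}.
296^189 ≡ 378 (mod 379)  [q = 2: ≢ 1 ✓]
296^126 ≡ 1 (mod 379)  [q = 3: ≡ 1 ✗]
296^54 ≡ 94 (mod 379)  [q = 7: ≢ 1 ✓]
Since 296^126 ≡ 1, the order of 296 divides 126 < 378, so 296 is not a primitive root.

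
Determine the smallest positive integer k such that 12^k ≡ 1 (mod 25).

By Lagrange's theorem, ord_25(12) divides φ(25) = φ(5^2) = 5·(5−1) = 20 = 2^2 · 5.
Divisors of 20: 1, 2, 4, 5, 10, 20.
Compute 12^d (mod 25) for the divisors d until we hit 1:
12^1 ≡ 12 (mod 25)
12^2 ≡ 19 (mod 25)
12^4 ≡ 11 (mod 25)
12^5 ≡ 7 (mod 25)
12^10 ≡ 24 (mod 25)
12^20 ≡ 1 (mod 25) ✓
Therefore the multiplicative order of 12 modulo 25 is 20.

20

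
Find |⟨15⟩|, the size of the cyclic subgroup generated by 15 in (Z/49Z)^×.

By Lagrange's theorem, ord_49(15) divides φ(49) = φ(7^2) = 7·(7−1) = 42 = 2 · 3 · 7.
Divisors of 42: 1, 2, 3, 6, 7, 14, 21, 42.
Compute 15^d (mod 49) for the divisors d until we hit 1:
15^1 ≡ 15 (mod 49)
15^2 ≡ 29 (mod 49)
15^3 ≡ 43 (mod 49)
15^6 ≡ 36 (mod 49)
15^7 ≡ 1 (mod 49) ✓
So ord_49(15) = 7.

7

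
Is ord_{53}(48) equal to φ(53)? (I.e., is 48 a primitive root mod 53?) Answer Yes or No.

φ(53) = 53 − 1 = 52 = 2^2 · 13.
Test 48^(52/q) mod 53 for each prime factor q of 52:
48^26 ≡ 52 (mod 53)  [q = 2: ≢ 1 ✓]
48^4 ≡ 42 (mod 53)  [q = 13: ≢ 1 ✓]
Every test exponent gives a nontrivial residue, hence 48 generates the full group.

Yes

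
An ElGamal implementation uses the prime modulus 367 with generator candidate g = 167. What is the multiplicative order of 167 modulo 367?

The order of 167 must divide φ(367) = 367 − 1 = 366 = 2 · 3 · 61.
Divisors of 366: 1, 2, 3, 6, 61, 122, 183, 366.
Test each divisor d:
167^1 ≡ 167 (mod 367)
167^2 ≡ 364 (mod 367)
167^3 ≡ 233 (mod 367)
167^6 ≡ 340 (mod 367)
167^61 ≡ 366 (mod 367)
167^122 ≡ 1 (mod 367) ✓
Hence ord(167) = 122.

122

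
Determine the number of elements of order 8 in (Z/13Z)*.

φ(13) = 13 − 1 = 12 = 2^2 · 3.
In a cyclic group of order 12, there are φ(d) elements of order d for each divisor d of 12, and zero for non-divisors.
8 does not divide 12, so no element of (Z/13Z)^× has order 8.

0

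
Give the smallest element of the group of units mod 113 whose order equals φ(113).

3

φ(113) = 113 − 1 = 112 = 2^4 · 7.
Test candidates g = 2, 3, … against the prime factors q ∈ {2, 7} of φ(113): g is a generator iff g^(112/q) ≢ 1 for every such q.
g = 2: 2^56 ≡ 1 — hits 1, so not a primitive root.
g = 3: 3^56 ≡ 112; 3^16 ≡ 49 — none is 1, so 3 is a primitive root.
So 3 is the smallest generator of (Z/113Z)^×.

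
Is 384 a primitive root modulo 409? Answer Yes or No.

φ(409) = 409 − 1 = 408 = 2^3 · 3 · 17.
It suffices to check that the order of 384 is not a proper divisor of 408: compute 384^(408/q) for q ∈ {2, 3, 17}.
384^204 ≡ 1 (mod 409)  [q = 2: ≡ 1 ✗]
384^136 ≡ 1 (mod 409)  [q = 3: ≡ 1 ✗]
384^24 ≡ 36 (mod 409)  [q = 17: ≢ 1 ✓]
Since 384^204 ≡ 1, the order of 384 divides 204 < 408, so 384 is not a primitive root.

No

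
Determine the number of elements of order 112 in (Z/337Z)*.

φ(337) = 337 − 1 = 336 = 2^4 · 3 · 7.
In a cyclic group of order 336, there are φ(d) elements of order d for each divisor d of 336, and zero for non-divisors.
112 = 2^4 · 7 divides 336, and φ(112) = 48.

48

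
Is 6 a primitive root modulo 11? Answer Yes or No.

φ(11) = 11 − 1 = 10 = 2 · 5.
An element g generates (Z/11Z)^× iff g^(10/q) ≢ 1 (mod 11) for each prime q ∈ {2, 5}.
6^5 ≡ 10 (mod 11)  [q = 2: ≢ 1 ✓]
6^2 ≡ 3 (mod 11)  [q = 5: ≢ 1 ✓]
All checks pass, so 6 has order 10 and is a primitive root modulo 11.

Yes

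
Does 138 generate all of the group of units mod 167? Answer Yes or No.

Yes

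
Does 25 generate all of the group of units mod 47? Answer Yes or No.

φ(47) = 47 − 1 = 46 = 2 · 23.
Test 25^(46/q) mod 47 for each prime factor q of 46:
25^23 ≡ 1 (mod 47)  [q = 2: ≡ 1 ✗]
25^2 ≡ 14 (mod 47)  [q = 23: ≢ 1 ✓]
25^23 ≡ 1 shows ord(25) | 23, strictly less than φ(47); not a primitive root.

No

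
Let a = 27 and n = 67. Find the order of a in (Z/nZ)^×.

The order of 27 must divide φ(67) = 67 − 1 = 66 = 2 · 3 · 11.
Divisors of 66: 1, 2, 3, 6, 11, 22, 33, 66.
Test each divisor d:
27^1 ≡ 27 (mod 67)
27^2 ≡ 59 (mod 67)
27^3 ≡ 52 (mod 67)
27^6 ≡ 24 (mod 67)
27^11 ≡ 66 (mod 67)
27^22 ≡ 1 (mod 67) ✓
Therefore the multiplicative order of 27 modulo 67 is 22.

22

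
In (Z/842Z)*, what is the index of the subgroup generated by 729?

ord(729) | φ(842) = φ(2)·φ(421) = 1·420 = 420 = 2^2 · 3 · 5 · 7.
Divisors of 420: 1, 2, 3, 4, 5, 6, 7, 10, 12, 14, 15, 20, 21, 28, 30, 35, 42, 60, 70, 84, 105, 140, 210, 420.
Evaluate successive powers at the divisors of 420:
729^1 ≡ 729 (mod 842)
729^2 ≡ 139 (mod 842)
729^3 ≡ 291 (mod 842)
729^4 ≡ 797 (mod 842)
729^5 ≡ 33 (mod 842)
729^6 ≡ 481 (mod 842)
729^7 ≡ 377 (mod 842)
729^10 ≡ 247 (mod 842)
729^12 ≡ 653 (mod 842)
729^14 ≡ 673 (mod 842)
729^15 ≡ 573 (mod 842)
729^20 ≡ 385 (mod 842)
729^21 ≡ 279 (mod 842)
729^28 ≡ 775 (mod 842)
729^30 ≡ 791 (mod 842)
729^35 ≡ 1 (mod 842) ✓
So ord_842(729) = 35, hence |⟨729⟩| = 35.
Index = |(Z/842Z)^×| / |⟨729⟩| = 420 / 35 = 12.

12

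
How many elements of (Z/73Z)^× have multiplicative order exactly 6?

φ(73) = 73 − 1 = 72 = 2^3 · 3^2.
Since (Z/73Z)^× is cyclic of order 72, the number of elements of order d is φ(d) when d | 72 and 0 otherwise.
6 = 2 · 3 divides 72, and φ(6) = 2.

2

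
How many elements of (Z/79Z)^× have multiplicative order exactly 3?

2

φ(79) = 79 − 1 = 78 = 2 · 3 · 13.
In a cyclic group of order 78, there are φ(d) elements of order d for each divisor d of 78, and zero for non-divisors.
3 | 78, and φ(3) = 3 − 1 = 2.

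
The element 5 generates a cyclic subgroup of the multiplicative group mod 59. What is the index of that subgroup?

By Lagrange's theorem, ord_59(5) divides φ(59) = 59 − 1 = 58 = 2 · 29.
Divisors of 58: 1, 2, 29, 58.
Evaluate successive powers at the divisors of 58:
5^1 ≡ 5
5^2 ≡ 25
5^29 ≡ 1
The order of 5 is 29, so the subgroup it generates has 29 elements.
Index = |(Z/59Z)^×| / |⟨5⟩| = 58 / 29 = 2.

2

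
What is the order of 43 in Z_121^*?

22

By Lagrange's theorem, ord_121(43) divides φ(121) = φ(11^2) = 11·(11−1) = 110 = 2 · 5 · 11.
Divisors of 110: 1, 2, 5, 10, 11, 22, 55, 110.
Test each divisor d:
43^1 ≡ 43
43^2 ≡ 34
43^5 ≡ 98
43^10 ≡ 45
43^11 ≡ 120
43^22 ≡ 1
Hence ord(43) = 22.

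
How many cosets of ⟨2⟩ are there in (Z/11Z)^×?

The order of 2 must divide φ(11) = 11 − 1 = 10 = 2 · 5.
Divisors of 10: 1, 2, 5, 10.
Check 2^d mod 11 for each divisor in increasing order:
2^1 ≡ 2
2^2 ≡ 4
2^5 ≡ 10
2^10 ≡ 1
So ord_11(2) = 10, hence |⟨2⟩| = 10.
The index is φ(11) / ord(2) = 10 / 10 = 1.

1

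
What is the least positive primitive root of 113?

φ(113) = 113 − 1 = 112 = 2^4 · 7.
Test candidates g = 2, 3, … against the prime factors q ∈ {2, 7} of φ(113): g is a generator iff g^(112/q) ≢ 1 for every such q.
g = 2: 2^56 ≡ 1 — hits 1, so not a primitive root.
g = 3: 3^56 ≡ 112; 3^16 ≡ 49 — none is 1, so 3 is a primitive root.
So 3 is the smallest generator of (Z/113Z)^×.

3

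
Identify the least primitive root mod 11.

2

φ(11) = 11 − 1 = 10 = 2 · 5.
Test candidates g = 2, 3, … against the prime factors q ∈ {2, 5} of φ(11): g is a generator iff g^(10/q) ≢ 1 for every such q.
g = 2: 2^5 ≡ 10; 2^2 ≡ 4 — none is 1, so 2 is a primitive root.
Hence the least primitive root of 11 is 2.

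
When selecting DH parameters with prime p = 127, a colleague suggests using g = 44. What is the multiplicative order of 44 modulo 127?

By Lagrange's theorem, ord_127(44) divides φ(127) = 127 − 1 = 126 = 2 · 3^2 · 7.
Divisors of 126: 1, 2, 3, 6, 7, 9, 14, 18, 21, 42, 63, 126.
Evaluate successive powers at the divisors of 126:
44^1 ≡ 44 (mod 127)
44^2 ≡ 31 (mod 127)
44^3 ≡ 94 (mod 127)
44^6 ≡ 73 (mod 127)
44^7 ≡ 37 (mod 127)
44^9 ≡ 4 (mod 127)
44^14 ≡ 99 (mod 127)
44^18 ≡ 16 (mod 127)
44^21 ≡ 107 (mod 127)
44^42 ≡ 19 (mod 127)
44^63 ≡ 1 (mod 127) ✓
So ord_127(44) = 63.

63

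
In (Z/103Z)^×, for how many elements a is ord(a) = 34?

φ(103) = 103 − 1 = 102 = 2 · 3 · 17.
Since (Z/103Z)^× is cyclic of order 102, the number of elements of order d is φ(d) when d | 102 and 0 otherwise.
34 = 2 · 17 divides 102, and φ(34) = 16.

16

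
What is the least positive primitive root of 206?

5

φ(206) = φ(2)·φ(103) = 1·102 = 102 = 2 · 3 · 17.
Test candidates g = 2, 3, … against the prime factors q ∈ {2, 3, 17} of φ(206): g is a generator iff g^(102/q) ≢ 1 for every such q.
g = 2: gcd(2, 206) = 2 > 1, not a unit — skip.
g = 3: 3^51 ≡ 205; 3^34 ≡ 1 — hits 1, so not a primitive root.
g = 4: gcd(4, 206) = 2 > 1, not a unit — skip.
g = 5: 5^51 ≡ 205; 5^34 ≡ 159; 5^6 ≡ 175 — none is 1, so 5 is a primitive root.
The smallest primitive root modulo 206 is 5.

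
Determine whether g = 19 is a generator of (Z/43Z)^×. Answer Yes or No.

φ(43) = 43 − 1 = 42 = 2 · 3 · 7.
Test 19^(42/q) mod 43 for each prime factor q of 42:
19^21 ≡ 42 (mod 43)  [q = 2: ≢ 1 ✓]
19^14 ≡ 36 (mod 43)  [q = 3: ≢ 1 ✓]
19^6 ≡ 11 (mod 43)  [q = 7: ≢ 1 ✓]
All checks pass, so 19 has order 42 and is a primitive root modulo 43.

Yes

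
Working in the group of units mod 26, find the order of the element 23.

6

Since 23 ∈ (Z/26Z)^×, its order divides φ(26) = φ(2)·φ(13) = 1·12 = 12 = 2^2 · 3.
Divisors of 12: 1, 2, 3, 4, 6, 12.
Compute 23^d (mod 26) for the divisors d until we hit 1:
23^1 ≡ 23
23^2 ≡ 9
23^3 ≡ 25
23^4 ≡ 3
23^6 ≡ 1
Hence ord(23) = 6.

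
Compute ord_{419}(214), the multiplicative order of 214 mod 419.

ord(214) | φ(419) = 419 − 1 = 418 = 2 · 11 · 19.
Divisors of 418: 1, 2, 11, 19, 22, 38, 209, 418.
Check 214^d mod 419 for each divisor in increasing order:
214^1 ≡ 214
214^2 ≡ 125
214^11 ≡ 211
214^19 ≡ 119
214^22 ≡ 107
214^38 ≡ 334
214^209 ≡ 418
214^418 ≡ 1
Therefore the multiplicative order of 214 modulo 419 is 418.

418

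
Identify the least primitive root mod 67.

φ(67) = 67 − 1 = 66 = 2 · 3 · 11.
g is a primitive root iff g^(66/q) ≢ 1 (mod 67) for each prime q ∈ {2, 3, 11}.
g = 2: 2^33 ≡ 66; 2^22 ≡ 37; 2^6 ≡ 64 — none is 1, so 2 is a primitive root.
The smallest primitive root modulo 67 is 2.

2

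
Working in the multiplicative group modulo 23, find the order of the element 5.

22

ord(5) | φ(23) = 23 − 1 = 22 = 2 · 11.
Divisors of 22: 1, 2, 11, 22.
Check 5^d mod 23 for each divisor in increasing order:
5^1 ≡ 5
5^2 ≡ 2
5^11 ≡ 22
5^22 ≡ 1
Therefore the multiplicative order of 5 modulo 23 is 22.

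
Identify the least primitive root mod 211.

φ(211) = 211 − 1 = 210 = 2 · 3 · 5 · 7.
g is a primitive root iff g^(210/q) ≢ 1 (mod 211) for each prime q ∈ {2, 3, 5, 7}.
g = 2: 2^105 ≡ 210; 2^70 ≡ 196; 2^42 ≡ 107; 2^30 ≡ 171 — none is 1, so 2 is a primitive root.
So 2 is the smallest generator of (Z/211Z)^×.

2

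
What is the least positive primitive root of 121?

2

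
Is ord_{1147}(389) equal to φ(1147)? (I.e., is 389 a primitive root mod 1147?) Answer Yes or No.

No

1147 = 31 · 37 is a product of two distinct odd primes, so (Z/1147Z)^× ≅ (Z/31Z)^× × (Z/37Z)^× is not cyclic.
No primitive root modulo 1147 exists; in particular 389 is not one.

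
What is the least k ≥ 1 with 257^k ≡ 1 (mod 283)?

141

The order of 257 must divide φ(283) = 283 − 1 = 282 = 2 · 3 · 47.
Divisors of 282: 1, 2, 3, 6, 47, 94, 141, 282.
Check 257^d mod 283 for each divisor in increasing order:
257^1 ≡ 257 (mod 283)
257^2 ≡ 110 (mod 283)
257^3 ≡ 253 (mod 283)
257^6 ≡ 51 (mod 283)
257^47 ≡ 238 (mod 283)
257^94 ≡ 44 (mod 283)
257^141 ≡ 1 (mod 283) ✓
So ord_283(257) = 141.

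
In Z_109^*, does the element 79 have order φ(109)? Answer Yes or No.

Yes

φ(109) = 109 − 1 = 108 = 2^2 · 3^3.
79 is a primitive root mod 109 iff 79^(φ(109)/q) ≢ 1 for every prime q | φ(109), i.e. q ∈ {2, 3}.
79^54 ≡ 108 (mod 109)  [q = 2: ≢ 1 ✓]
79^36 ≡ 45 (mod 109)  [q = 3: ≢ 1 ✓]
None equal 1, so ord_109(79) = 108: 79 is a primitive root.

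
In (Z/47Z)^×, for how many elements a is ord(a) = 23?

22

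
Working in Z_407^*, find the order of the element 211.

By Lagrange's theorem, ord_407(211) divides φ(407) = φ(11·37) = (11−1)·(37−1) = 10·36 = 360 = 2^3 · 3^2 · 5.
Divisors of 360: 1, 2, 3, 4, 5, 6, 8, 9, 10, 12, 15, 18, 20, 24, 30, 36, 40, 45, 60, 72, 90, 120, 180, 360.
Evaluate successive powers at the divisors of 360:
211^1 ≡ 211
211^2 ≡ 158
211^3 ≡ 371
211^4 ≡ 137
211^5 ≡ 10
211^6 ≡ 75
211^8 ≡ 47
211^9 ≡ 149
211^10 ≡ 100
211^12 ≡ 334
211^15 ≡ 186
211^18 ≡ 223
211^20 ≡ 232
211^24 ≡ 38
211^30 ≡ 1
So ord_407(211) = 30.

30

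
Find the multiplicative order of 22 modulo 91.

The order of 22 must divide φ(91) = φ(7·13) = (7−1)·(13−1) = 6·12 = 72 = 2^3 · 3^2.
Divisors of 72: 1, 2, 3, 4, 6, 8, 9, 12, 18, 24, 36, 72.
Compute 22^d (mod 91) for the divisors d until we hit 1:
22^1 ≡ 22 (mod 91)
22^2 ≡ 29 (mod 91)
22^3 ≡ 1 (mod 91) ✓
The smallest such exponent is 3, so the order of 22 is 3.

3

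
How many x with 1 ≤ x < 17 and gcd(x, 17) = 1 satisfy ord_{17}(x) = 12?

0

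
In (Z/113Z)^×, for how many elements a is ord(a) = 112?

48

φ(113) = 113 − 1 = 112 = 2^4 · 7.
In a cyclic group of order 112, there are φ(d) elements of order d for each divisor d of 112, and zero for non-divisors.
112 = 2^4 · 7 divides 112, and φ(112) = 48.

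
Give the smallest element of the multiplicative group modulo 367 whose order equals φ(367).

6

φ(367) = 367 − 1 = 366 = 2 · 3 · 61.
g is a primitive root iff g^(366/q) ≢ 1 (mod 367) for each prime q ∈ {2, 3, 61}.
g = 2: 2^183 ≡ 1 — hits 1, so not a primitive root.
g = 3: 3^183 ≡ 366; 3^122 ≡ 1 — hits 1, so not a primitive root.
g = 4: 4^183 ≡ 1 — hits 1, so not a primitive root.
g = 5: 5^183 ≡ 366; 5^122 ≡ 1 — hits 1, so not a primitive root.
g = 6: 6^183 ≡ 366; 6^122 ≡ 283; 6^6 ≡ 47 — none is 1, so 6 is a primitive root.
The smallest primitive root modulo 367 is 6.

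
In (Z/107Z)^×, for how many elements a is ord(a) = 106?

52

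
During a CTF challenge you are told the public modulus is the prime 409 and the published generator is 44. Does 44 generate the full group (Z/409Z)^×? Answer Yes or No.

Yes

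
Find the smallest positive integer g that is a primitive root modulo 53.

φ(53) = 53 − 1 = 52 = 2^2 · 13.
Test candidates g = 2, 3, … against the prime factors q ∈ {2, 13} of φ(53): g is a generator iff g^(52/q) ≢ 1 for every such q.
g = 2: 2^26 ≡ 52; 2^4 ≡ 16 — none is 1, so 2 is a primitive root.
Hence the least primitive root of 53 is 2.

2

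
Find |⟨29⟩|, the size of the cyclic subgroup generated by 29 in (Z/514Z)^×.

128

The order of 29 must divide φ(514) = φ(2)·φ(257) = 1·256 = 256 = 2^8.
Divisors of 256: 1, 2, 4, 8, 16, 32, 64, 128, 256.
Compute 29^d (mod 514) for the divisors d until we hit 1:
29^1 ≡ 29 (mod 514)
29^2 ≡ 327 (mod 514)
29^4 ≡ 17 (mod 514)
29^8 ≡ 289 (mod 514)
29^16 ≡ 253 (mod 514)
29^32 ≡ 273 (mod 514)
29^64 ≡ 513 (mod 514)
29^128 ≡ 1 (mod 514) ✓
Hence ord(29) = 128.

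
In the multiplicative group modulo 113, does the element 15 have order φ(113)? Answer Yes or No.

φ(113) = 113 − 1 = 112 = 2^4 · 7.
Test 15^(112/q) mod 113 for each prime factor q of 112:
15^56 ≡ 1 (mod 113)  [q = 2: ≡ 1 ✗]
15^16 ≡ 1 (mod 113)  [q = 7: ≡ 1 ✗]
The check at q = 2 fails, so 15 generates a proper subgroup.

No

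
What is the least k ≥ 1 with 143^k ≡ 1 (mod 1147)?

180

Since 143 ∈ (Z/1147Z)^×, its order divides φ(1147) = φ(31·37) = (31−1)·(37−1) = 30·36 = 1080 = 2^3 · 3^3 · 5.
Divisors of 1080: 1, 2, 3, 4, 5, 6, 8, 9, 10, 12, 15, 18, 20, 24, 27, 30, 36, 40, 45, 54, 60, 72, 90, 108, 120, 135, 180, 216, 270, 360, 540, 1080.
Evaluate successive powers at the divisors of 1080:
143^1 ≡ 143 (mod 1147)
143^2 ≡ 950 (mod 1147)
143^3 ≡ 504 (mod 1147)
143^4 ≡ 958 (mod 1147)
143^5 ≡ 501 (mod 1147)
143^6 ≡ 529 (mod 1147)
143^8 ≡ 164 (mod 1147)
143^9 ≡ 512 (mod 1147)
143^10 ≡ 955 (mod 1147)
143^12 ≡ 1120 (mod 1147)
143^15 ≡ 156 (mod 1147)
143^18 ≡ 628 (mod 1147)
143^20 ≡ 160 (mod 1147)
143^24 ≡ 729 (mod 1147)
143^27 ≡ 376 (mod 1147)
143^30 ≡ 249 (mod 1147)
143^36 ≡ 963 (mod 1147)
143^40 ≡ 366 (mod 1147)
143^45 ≡ 993 (mod 1147)
143^54 ≡ 295 (mod 1147)
143^60 ≡ 63 (mod 1147)
143^72 ≡ 593 (mod 1147)
143^90 ≡ 776 (mod 1147)
143^108 ≡ 1000 (mod 1147)
143^120 ≡ 528 (mod 1147)
143^135 ≡ 931 (mod 1147)
143^180 ≡ 1 (mod 1147) ✓
So ord_1147(143) = 180.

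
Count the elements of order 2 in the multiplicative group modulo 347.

φ(347) = 347 − 1 = 346 = 2 · 173.
(Z/347Z)^× is cyclic (|G| = 346); a cyclic group of order m has exactly φ(d) elements of each order d | m, and none otherwise.
2 | 346, and φ(2) = 2 − 1 = 1.

1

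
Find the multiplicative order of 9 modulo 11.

By Lagrange's theorem, ord_11(9) divides φ(11) = 11 − 1 = 10 = 2 · 5.
Divisors of 10: 1, 2, 5, 10.
Compute 9^d (mod 11) for the divisors d until we hit 1:
9^1 ≡ 9 (mod 11)
9^2 ≡ 4 (mod 11)
9^5 ≡ 1 (mod 11) ✓
The smallest such exponent is 5, so the order of 9 is 5.

5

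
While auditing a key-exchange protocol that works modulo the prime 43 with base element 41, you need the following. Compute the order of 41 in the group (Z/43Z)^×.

7

ord(41) | φ(43) = 43 − 1 = 42 = 2 · 3 · 7.
Divisors of 42: 1, 2, 3, 6, 7, 14, 21, 42.
Test each divisor d:
41^1 ≡ 41 (mod 43)
41^2 ≡ 4 (mod 43)
41^3 ≡ 35 (mod 43)
41^6 ≡ 21 (mod 43)
41^7 ≡ 1 (mod 43) ✓
The smallest such exponent is 7, so the order of 41 is 7.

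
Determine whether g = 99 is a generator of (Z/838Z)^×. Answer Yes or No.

Yes

φ(838) = φ(2)·φ(419) = 1·418 = 418 = 2 · 11 · 19.
99 is a primitive root mod 838 iff 99^(φ(838)/q) ≢ 1 for every prime q | φ(838), i.e. q ∈ {2, 11, 19}.
99^209 ≡ 837 (mod 838)  [q = 2: ≢ 1 ✓]
99^38 ≡ 129 (mod 838)  [q = 11: ≢ 1 ✓]
99^22 ≡ 329 (mod 838)  [q = 19: ≢ 1 ✓]
Every test exponent gives a nontrivial residue, hence 99 generates the full group.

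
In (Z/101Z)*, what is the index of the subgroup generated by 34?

1

By Lagrange's theorem, ord_101(34) divides φ(101) = 101 − 1 = 100 = 2^2 · 5^2.
Divisors of 100: 1, 2, 4, 5, 10, 20, 25, 50, 100.
Compute 34^d (mod 101) for the divisors d until we hit 1:
34^1 ≡ 34 (mod 101)
34^2 ≡ 45 (mod 101)
34^4 ≡ 5 (mod 101)
34^5 ≡ 69 (mod 101)
34^10 ≡ 14 (mod 101)
34^20 ≡ 95 (mod 101)
34^25 ≡ 91 (mod 101)
34^50 ≡ 100 (mod 101)
34^100 ≡ 1 (mod 101) ✓
So ord_101(34) = 100, hence |⟨34⟩| = 100.
[(Z/101Z)^× : ⟨34⟩] = 100/100 = 1.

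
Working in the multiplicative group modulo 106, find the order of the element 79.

52

Since 79 ∈ (Z/106Z)^×, its order divides φ(106) = φ(2)·φ(53) = 1·52 = 52 = 2^2 · 13.
Divisors of 52: 1, 2, 4, 13, 26, 52.
Check 79^d mod 106 for each divisor in increasing order:
79^1 ≡ 79
79^2 ≡ 93
79^4 ≡ 63
79^13 ≡ 83
79^26 ≡ 105
79^52 ≡ 1
Hence ord(79) = 52.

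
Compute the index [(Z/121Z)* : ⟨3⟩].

22

The order of 3 must divide φ(121) = φ(11^2) = 11·(11−1) = 110 = 2 · 5 · 11.
Divisors of 110: 1, 2, 5, 10, 11, 22, 55, 110.
Evaluate successive powers at the divisors of 110:
3^1 ≡ 3 (mod 121)
3^2 ≡ 9 (mod 121)
3^5 ≡ 1 (mod 121) ✓
So ord_121(3) = 5, hence |⟨3⟩| = 5.
Index = |(Z/121Z)^×| / |⟨3⟩| = 110 / 5 = 22.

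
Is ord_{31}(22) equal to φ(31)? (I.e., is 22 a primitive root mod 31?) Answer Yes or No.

Yes

φ(31) = 31 − 1 = 30 = 2 · 3 · 5.
22 is a primitive root mod 31 iff 22^(φ(31)/q) ≢ 1 for every prime q | φ(31), i.e. q ∈ {2, 3, 5}.
22^15 ≡ 30 (mod 31)  [q = 2: ≢ 1 ✓]
22^10 ≡ 5 (mod 31)  [q = 3: ≢ 1 ✓]
22^6 ≡ 8 (mod 31)  [q = 5: ≢ 1 ✓]
Every test exponent gives a nontrivial residue, hence 22 generates the full group.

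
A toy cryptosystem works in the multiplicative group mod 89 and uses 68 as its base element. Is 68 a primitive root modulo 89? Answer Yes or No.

No

φ(89) = 89 − 1 = 88 = 2^3 · 11.
68 is a primitive root mod 89 iff 68^(φ(89)/q) ≢ 1 for every prime q | φ(89), i.e. q ∈ {2, 11}.
68^44 ≡ 1 (mod 89)  [q = 2: ≡ 1 ✗]
68^8 ≡ 78 (mod 89)  [q = 11: ≢ 1 ✓]
68^44 ≡ 1 shows ord(68) | 44, strictly less than φ(89); not a primitive root.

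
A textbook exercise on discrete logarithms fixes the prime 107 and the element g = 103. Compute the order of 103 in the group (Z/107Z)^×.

Since 103 ∈ (Z/107Z)^×, its order divides φ(107) = 107 − 1 = 106 = 2 · 53.
Divisors of 106: 1, 2, 53, 106.
Evaluate successive powers at the divisors of 106:
103^1 ≡ 103 (mod 107)
103^2 ≡ 16 (mod 107)
103^53 ≡ 106 (mod 107)
103^106 ≡ 1 (mod 107) ✓
So ord_107(103) = 106.

106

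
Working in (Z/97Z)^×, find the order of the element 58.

96

By Lagrange's theorem, ord_97(58) divides φ(97) = 97 − 1 = 96 = 2^5 · 3.
Divisors of 96: 1, 2, 3, 4, 6, 8, 12, 16, 24, 32, 48, 96.
Compute 58^d (mod 97) for the divisors d until we hit 1:
58^1 ≡ 58
58^2 ≡ 66
58^3 ≡ 45
58^4 ≡ 88
58^6 ≡ 85
58^8 ≡ 81
58^12 ≡ 47
58^16 ≡ 62
58^24 ≡ 75
58^32 ≡ 61
58^48 ≡ 96
58^96 ≡ 1
So ord_97(58) = 96.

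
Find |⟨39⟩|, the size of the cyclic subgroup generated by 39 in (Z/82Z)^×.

The order of 39 must divide φ(82) = φ(2)·φ(41) = 1·40 = 40 = 2^3 · 5.
Divisors of 40: 1, 2, 4, 5, 8, 10, 20, 40.
Check 39^d mod 82 for each divisor in increasing order:
39^1 ≡ 39 (mod 82)
39^2 ≡ 45 (mod 82)
39^4 ≡ 57 (mod 82)
39^5 ≡ 9 (mod 82)
39^8 ≡ 51 (mod 82)
39^10 ≡ 81 (mod 82)
39^20 ≡ 1 (mod 82) ✓
Therefore the multiplicative order of 39 modulo 82 is 20.

20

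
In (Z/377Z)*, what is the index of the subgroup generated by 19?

4

Since 19 ∈ (Z/377Z)^×, its order divides φ(377) = φ(13·29) = (13−1)·(29−1) = 12·28 = 336 = 2^4 · 3 · 7.
Divisors of 336: 1, 2, 3, 4, 6, 7, 8, 12, 14, 16, 21, 24, 28, 42, 48, 56, 84, 112, 168, 336.
Test each divisor d:
19^1 ≡ 19 (mod 377)
19^2 ≡ 361 (mod 377)
19^3 ≡ 73 (mod 377)
19^4 ≡ 256 (mod 377)
19^6 ≡ 51 (mod 377)
19^7 ≡ 215 (mod 377)
19^8 ≡ 315 (mod 377)
19^12 ≡ 339 (mod 377)
19^14 ≡ 231 (mod 377)
19^16 ≡ 74 (mod 377)
19^21 ≡ 278 (mod 377)
19^24 ≡ 313 (mod 377)
19^28 ≡ 204 (mod 377)
19^42 ≡ 376 (mod 377)
19^48 ≡ 326 (mod 377)
19^56 ≡ 146 (mod 377)
19^84 ≡ 1 (mod 377) ✓
Thus |⟨19⟩| = ord(19) = 84.
[(Z/377Z)^× : ⟨19⟩] = 336/84 = 4.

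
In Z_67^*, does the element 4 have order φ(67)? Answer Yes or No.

No

φ(67) = 67 − 1 = 66 = 2 · 3 · 11.
An element g generates (Z/67Z)^× iff g^(66/q) ≢ 1 (mod 67) for each prime q ∈ {2, 3, 11}.
4^33 ≡ 1 (mod 67)  [q = 2: ≡ 1 ✗]
4^22 ≡ 29 (mod 67)  [q = 3: ≢ 1 ✓]
4^6 ≡ 9 (mod 67)  [q = 11: ≢ 1 ✓]
The check at q = 2 fails, so 4 generates a proper subgroup.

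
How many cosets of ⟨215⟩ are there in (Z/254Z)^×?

Since 215 ∈ (Z/254Z)^×, its order divides φ(254) = φ(2)·φ(127) = 1·126 = 126 = 2 · 3^2 · 7.
Divisors of 126: 1, 2, 3, 6, 7, 9, 14, 18, 21, 42, 63, 126.
Evaluate successive powers at the divisors of 126:
215^1 ≡ 215
215^2 ≡ 251
215^3 ≡ 117
215^6 ≡ 227
215^7 ≡ 37
215^9 ≡ 143
215^14 ≡ 99
215^18 ≡ 129
215^21 ≡ 107
215^42 ≡ 19
215^63 ≡ 1
Thus |⟨215⟩| = ord(215) = 63.
The index is φ(254) / ord(215) = 126 / 63 = 2.

2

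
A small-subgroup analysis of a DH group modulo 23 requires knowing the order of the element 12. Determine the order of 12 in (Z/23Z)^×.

ord(12) | φ(23) = 23 − 1 = 22 = 2 · 11.
Divisors of 22: 1, 2, 11, 22.
Compute 12^d (mod 23) for the divisors d until we hit 1:
12^1 ≡ 12 (mod 23)
12^2 ≡ 6 (mod 23)
12^11 ≡ 1 (mod 23) ✓
So ord_23(12) = 11.

11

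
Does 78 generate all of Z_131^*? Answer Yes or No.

No

φ(131) = 131 − 1 = 130 = 2 · 5 · 13.
It suffices to check that the order of 78 is not a proper divisor of 130: compute 78^(130/q) for q ∈ {2, 5, 13}.
78^65 ≡ 130 (mod 131)  [q = 2: ≢ 1 ✓]
78^26 ≡ 53 (mod 131)  [q = 5: ≢ 1 ✓]
78^10 ≡ 1 (mod 131)  [q = 13: ≡ 1 ✗]
Since 78^10 ≡ 1, the order of 78 divides 10 < 130, so 78 is not a primitive root.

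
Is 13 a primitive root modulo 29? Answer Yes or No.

φ(29) = 29 − 1 = 28 = 2^2 · 7.
Test 13^(28/q) mod 29 for each prime factor q of 28:
13^14 ≡ 1 (mod 29)  [q = 2: ≡ 1 ✗]
13^4 ≡ 25 (mod 29)  [q = 7: ≢ 1 ✓]
13^14 ≡ 1 shows ord(13) | 14, strictly less than φ(29); not a primitive root.

No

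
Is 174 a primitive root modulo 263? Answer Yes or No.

Yes

φ(263) = 263 − 1 = 262 = 2 · 131.
It suffices to check that the order of 174 is not a proper divisor of 262: compute 174^(262/q) for q ∈ {2, 131}.
174^131 ≡ 262 (mod 263)  [q = 2: ≢ 1 ✓]
174^2 ≡ 31 (mod 263)  [q = 131: ≢ 1 ✓]
All checks pass, so 174 has order 262 and is a primitive root modulo 263.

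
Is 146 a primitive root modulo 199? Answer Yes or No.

φ(199) = 199 − 1 = 198 = 2 · 3^2 · 11.
146 is a primitive root mod 199 iff 146^(φ(199)/q) ≢ 1 for every prime q | φ(199), i.e. q ∈ {2, 3, 11}.
146^99 ≡ 198 (mod 199)  [q = 2: ≢ 1 ✓]
146^66 ≡ 92 (mod 199)  [q = 3: ≢ 1 ✓]
146^18 ≡ 62 (mod 199)  [q = 11: ≢ 1 ✓]
All checks pass, so 146 has order 198 and is a primitive root modulo 199.

Yes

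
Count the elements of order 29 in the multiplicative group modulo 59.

28

φ(59) = 59 − 1 = 58 = 2 · 29.
In a cyclic group of order 58, there are φ(d) elements of order d for each divisor d of 58, and zero for non-divisors.
29 | 58, and φ(29) = 29 − 1 = 28.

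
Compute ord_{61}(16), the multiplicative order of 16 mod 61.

By Lagrange's theorem, ord_61(16) divides φ(61) = 61 − 1 = 60 = 2^2 · 3 · 5.
Divisors of 60: 1, 2, 3, 4, 5, 6, 10, 12, 15, 20, 30, 60.
Test each divisor d:
16^1 ≡ 16 (mod 61)
16^2 ≡ 12 (mod 61)
16^3 ≡ 9 (mod 61)
16^4 ≡ 22 (mod 61)
16^5 ≡ 47 (mod 61)
16^6 ≡ 20 (mod 61)
16^10 ≡ 13 (mod 61)
16^12 ≡ 34 (mod 61)
16^15 ≡ 1 (mod 61) ✓
So ord_61(16) = 15.

15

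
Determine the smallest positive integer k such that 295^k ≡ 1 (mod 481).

6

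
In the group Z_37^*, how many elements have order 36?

φ(37) = 37 − 1 = 36 = 2^2 · 3^2.
(Z/37Z)^× is cyclic (|G| = 36); a cyclic group of order m has exactly φ(d) elements of each order d | m, and none otherwise.
36 = 2^2 · 3^2 divides 36, and φ(36) = 12.

12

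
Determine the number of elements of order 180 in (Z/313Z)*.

0

φ(313) = 313 − 1 = 312 = 2^3 · 3 · 13.
(Z/313Z)^× is cyclic (|G| = 312); a cyclic group of order m has exactly φ(d) elements of each order d | m, and none otherwise.
180 does not divide 312, so no element of (Z/313Z)^× has order 180.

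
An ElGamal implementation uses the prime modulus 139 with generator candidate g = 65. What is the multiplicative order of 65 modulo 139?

Since 65 ∈ (Z/139Z)^×, its order divides φ(139) = 139 − 1 = 138 = 2 · 3 · 23.
Divisors of 138: 1, 2, 3, 6, 23, 46, 69, 138.
Compute 65^d (mod 139) for the divisors d until we hit 1:
65^1 ≡ 65 (mod 139)
65^2 ≡ 55 (mod 139)
65^3 ≡ 100 (mod 139)
65^6 ≡ 131 (mod 139)
65^23 ≡ 1 (mod 139) ✓
Therefore the multiplicative order of 65 modulo 139 is 23.

23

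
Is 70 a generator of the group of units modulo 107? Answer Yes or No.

φ(107) = 107 − 1 = 106 = 2 · 53.
An element g generates (Z/107Z)^× iff g^(106/q) ≢ 1 (mod 107) for each prime q ∈ {2, 53}.
70^53 ≡ 106 (mod 107)  [q = 2: ≢ 1 ✓]
70^2 ≡ 85 (mod 107)  [q = 53: ≢ 1 ✓]
Every test exponent gives a nontrivial residue, hence 70 generates the full group.

Yes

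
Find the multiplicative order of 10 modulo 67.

33

ord(10) | φ(67) = 67 − 1 = 66 = 2 · 3 · 11.
Divisors of 66: 1, 2, 3, 6, 11, 22, 33, 66.
Test each divisor d:
10^1 ≡ 10 (mod 67)
10^2 ≡ 33 (mod 67)
10^3 ≡ 62 (mod 67)
10^6 ≡ 25 (mod 67)
10^11 ≡ 29 (mod 67)
10^22 ≡ 37 (mod 67)
10^33 ≡ 1 (mod 67) ✓
The smallest such exponent is 33, so the order of 10 is 33.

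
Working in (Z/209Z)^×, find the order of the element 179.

By Lagrange's theorem, ord_209(179) divides φ(209) = φ(11·19) = (11−1)·(19−1) = 10·18 = 180 = 2^2 · 3^2 · 5.
Divisors of 180: 1, 2, 3, 4, 5, 6, 9, 10, 12, 15, 18, 20, 30, 36, 45, 60, 90, 180.
Test each divisor d:
179^1 ≡ 179 (mod 209)
179^2 ≡ 64 (mod 209)
179^3 ≡ 170 (mod 209)
179^4 ≡ 125 (mod 209)
179^5 ≡ 12 (mod 209)
179^6 ≡ 58 (mod 209)
179^9 ≡ 37 (mod 209)
179^10 ≡ 144 (mod 209)
179^12 ≡ 20 (mod 209)
179^15 ≡ 56 (mod 209)
179^18 ≡ 115 (mod 209)
179^20 ≡ 45 (mod 209)
179^30 ≡ 1 (mod 209) ✓
So ord_209(179) = 30.

30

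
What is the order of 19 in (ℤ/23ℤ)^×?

22

Since 19 ∈ (Z/23Z)^×, its order divides φ(23) = 23 − 1 = 22 = 2 · 11.
Divisors of 22: 1, 2, 11, 22.
Check 19^d mod 23 for each divisor in increasing order:
19^1 ≡ 19 (mod 23)
19^2 ≡ 16 (mod 23)
19^11 ≡ 22 (mod 23)
19^22 ≡ 1 (mod 23) ✓
So ord_23(19) = 22.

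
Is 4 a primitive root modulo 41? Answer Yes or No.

No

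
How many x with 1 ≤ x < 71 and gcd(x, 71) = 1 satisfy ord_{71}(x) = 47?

0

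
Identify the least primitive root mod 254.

3

φ(254) = φ(2)·φ(127) = 1·126 = 126 = 2 · 3^2 · 7.
g is a primitive root iff g^(126/q) ≢ 1 (mod 254) for each prime q ∈ {2, 3, 7}.
g = 2: gcd(2, 254) = 2 > 1, not a unit — skip.
g = 3: 3^63 ≡ 253; 3^42 ≡ 107; 3^18 ≡ 131 — none is 1, so 3 is a primitive root.
The smallest primitive root modulo 254 is 3.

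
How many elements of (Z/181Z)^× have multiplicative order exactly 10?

4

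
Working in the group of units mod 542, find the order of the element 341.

Since 341 ∈ (Z/542Z)^×, its order divides φ(542) = φ(2)·φ(271) = 1·270 = 270 = 2 · 3^3 · 5.
Divisors of 270: 1, 2, 3, 5, 6, 9, 10, 15, 18, 27, 30, 45, 54, 90, 135, 270.
Test each divisor d:
341^1 ≡ 341 (mod 542)
341^2 ≡ 293 (mod 542)
341^3 ≡ 185 (mod 542)
341^5 ≡ 5 (mod 542)
341^6 ≡ 79 (mod 542)
341^9 ≡ 523 (mod 542)
341^10 ≡ 25 (mod 542)
341^15 ≡ 125 (mod 542)
341^18 ≡ 361 (mod 542)
341^27 ≡ 187 (mod 542)
341^30 ≡ 449 (mod 542)
341^45 ≡ 299 (mod 542)
341^54 ≡ 281 (mod 542)
341^90 ≡ 513 (mod 542)
341^135 ≡ 1 (mod 542) ✓
Therefore the multiplicative order of 341 modulo 542 is 135.

135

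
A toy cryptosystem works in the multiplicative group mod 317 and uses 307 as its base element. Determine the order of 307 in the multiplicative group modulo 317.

158

ord(307) | φ(317) = 317 − 1 = 316 = 2^2 · 79.
Divisors of 316: 1, 2, 4, 79, 158, 316.
Evaluate successive powers at the divisors of 316:
307^1 ≡ 307 (mod 317)
307^2 ≡ 100 (mod 317)
307^4 ≡ 173 (mod 317)
307^79 ≡ 316 (mod 317)
307^158 ≡ 1 (mod 317) ✓
Hence ord(307) = 158.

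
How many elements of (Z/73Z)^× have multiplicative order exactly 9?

φ(73) = 73 − 1 = 72 = 2^3 · 3^2.
Since (Z/73Z)^× is cyclic of order 72, the number of elements of order d is φ(d) when d | 72 and 0 otherwise.
9 = 3^2 divides 72, and φ(9) = 6.

6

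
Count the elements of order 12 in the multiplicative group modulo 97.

φ(97) = 97 − 1 = 96 = 2^5 · 3.
Since (Z/97Z)^× is cyclic of order 96, the number of elements of order d is φ(d) when d | 96 and 0 otherwise.
12 = 2^2 · 3 divides 96, and φ(12) = 4.

4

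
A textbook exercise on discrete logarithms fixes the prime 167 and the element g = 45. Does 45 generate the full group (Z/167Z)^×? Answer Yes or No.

φ(167) = 167 − 1 = 166 = 2 · 83.
An element g generates (Z/167Z)^× iff g^(166/q) ≢ 1 (mod 167) for each prime q ∈ {2, 83}.
45^83 ≡ 166 (mod 167)  [q = 2: ≢ 1 ✓]
45^2 ≡ 21 (mod 167)  [q = 83: ≢ 1 ✓]
None equal 1, so ord_167(45) = 166: 45 is a primitive root.

Yes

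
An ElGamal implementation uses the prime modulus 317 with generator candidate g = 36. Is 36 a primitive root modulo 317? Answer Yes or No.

φ(317) = 317 − 1 = 316 = 2^2 · 79.
36 is a primitive root mod 317 iff 36^(φ(317)/q) ≢ 1 for every prime q | φ(317), i.e. q ∈ {2, 79}.
36^158 ≡ 1 (mod 317)  [q = 2: ≡ 1 ✗]
36^4 ≡ 150 (mod 317)  [q = 79: ≢ 1 ✓]
Since 36^158 ≡ 1, the order of 36 divides 158 < 316, so 36 is not a primitive root.

No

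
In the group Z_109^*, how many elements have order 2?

φ(109) = 109 − 1 = 108 = 2^2 · 3^3.
(Z/109Z)^× is cyclic (|G| = 108); a cyclic group of order m has exactly φ(d) elements of each order d | m, and none otherwise.
2 | 108, and φ(2) = 2 − 1 = 1.

1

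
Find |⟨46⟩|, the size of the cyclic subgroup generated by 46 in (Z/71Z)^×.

10

By Lagrange's theorem, ord_71(46) divides φ(71) = 71 − 1 = 70 = 2 · 5 · 7.
Divisors of 70: 1, 2, 5, 7, 10, 14, 35, 70.
Check 46^d mod 71 for each divisor in increasing order:
46^1 ≡ 46
46^2 ≡ 57
46^5 ≡ 70
46^7 ≡ 14
46^10 ≡ 1
Hence ord(46) = 10.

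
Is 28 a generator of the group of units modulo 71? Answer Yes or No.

Yes

φ(71) = 71 − 1 = 70 = 2 · 5 · 7.
It suffices to check that the order of 28 is not a proper divisor of 70: compute 28^(70/q) for q ∈ {2, 5, 7}.
28^35 ≡ 70 (mod 71)  [q = 2: ≢ 1 ✓]
28^14 ≡ 57 (mod 71)  [q = 5: ≢ 1 ✓]
28^10 ≡ 30 (mod 71)  [q = 7: ≢ 1 ✓]
Every test exponent gives a nontrivial residue, hence 28 generates the full group.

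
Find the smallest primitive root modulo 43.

φ(43) = 43 − 1 = 42 = 2 · 3 · 7.
Test candidates g = 2, 3, … against the prime factors q ∈ {2, 3, 7} of φ(43): g is a generator iff g^(42/q) ≢ 1 for every such q.
g = 2: 2^21 ≡ 42; 2^14 ≡ 1 — hits 1, so not a primitive root.
g = 3: 3^21 ≡ 42; 3^14 ≡ 36; 3^6 ≡ 41 — none is 1, so 3 is a primitive root.
So 3 is the smallest generator of (Z/43Z)^×.

3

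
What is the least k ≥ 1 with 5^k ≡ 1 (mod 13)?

The order of 5 must divide φ(13) = 13 − 1 = 12 = 2^2 · 3.
Divisors of 12: 1, 2, 3, 4, 6, 12.
Evaluate successive powers at the divisors of 12:
5^1 ≡ 5
5^2 ≡ 12
5^3 ≡ 8
5^4 ≡ 1
Therefore the multiplicative order of 5 modulo 13 is 4.

4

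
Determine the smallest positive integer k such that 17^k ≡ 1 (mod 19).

9

ord(17) | φ(19) = 19 − 1 = 18 = 2 · 3^2.
Divisors of 18: 1, 2, 3, 6, 9, 18.
Check 17^d mod 19 for each divisor in increasing order:
17^1 ≡ 17
17^2 ≡ 4
17^3 ≡ 11
17^6 ≡ 7
17^9 ≡ 1
Therefore the multiplicative order of 17 modulo 19 is 9.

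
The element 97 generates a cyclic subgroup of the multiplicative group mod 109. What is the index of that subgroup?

4

The order of 97 must divide φ(109) = 109 − 1 = 108 = 2^2 · 3^3.
Divisors of 108: 1, 2, 3, 4, 6, 9, 12, 18, 27, 36, 54, 108.
Check 97^d mod 109 for each divisor in increasing order:
97^1 ≡ 97 (mod 109)
97^2 ≡ 35 (mod 109)
97^3 ≡ 16 (mod 109)
97^4 ≡ 26 (mod 109)
97^6 ≡ 38 (mod 109)
97^9 ≡ 63 (mod 109)
97^12 ≡ 27 (mod 109)
97^18 ≡ 45 (mod 109)
97^27 ≡ 1 (mod 109) ✓
The order of 97 is 27, so the subgroup it generates has 27 elements.
[(Z/109Z)^× : ⟨97⟩] = 108/27 = 4.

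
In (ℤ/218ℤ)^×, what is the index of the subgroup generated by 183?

2

ord(183) | φ(218) = φ(2)·φ(109) = 1·108 = 108 = 2^2 · 3^3.
Divisors of 108: 1, 2, 3, 4, 6, 9, 12, 18, 27, 36, 54, 108.
Check 183^d mod 218 for each divisor in increasing order:
183^1 ≡ 183
183^2 ≡ 135
183^3 ≡ 71
183^4 ≡ 131
183^6 ≡ 27
183^9 ≡ 173
183^12 ≡ 75
183^18 ≡ 63
183^27 ≡ 217
183^36 ≡ 45
183^54 ≡ 1
The order of 183 is 54, so the subgroup it generates has 54 elements.
The index is φ(218) / ord(183) = 108 / 54 = 2.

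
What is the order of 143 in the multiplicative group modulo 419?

ord(143) | φ(419) = 419 − 1 = 418 = 2 · 11 · 19.
Divisors of 418: 1, 2, 11, 19, 22, 38, 209, 418.
Compute 143^d (mod 419) for the divisors d until we hit 1:
143^1 ≡ 143 (mod 419)
143^2 ≡ 337 (mod 419)
143^11 ≡ 305 (mod 419)
143^19 ≡ 71 (mod 419)
143^22 ≡ 7 (mod 419)
143^38 ≡ 13 (mod 419)
143^209 ≡ 418 (mod 419)
143^418 ≡ 1 (mod 419) ✓
Therefore the multiplicative order of 143 modulo 419 is 418.

418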